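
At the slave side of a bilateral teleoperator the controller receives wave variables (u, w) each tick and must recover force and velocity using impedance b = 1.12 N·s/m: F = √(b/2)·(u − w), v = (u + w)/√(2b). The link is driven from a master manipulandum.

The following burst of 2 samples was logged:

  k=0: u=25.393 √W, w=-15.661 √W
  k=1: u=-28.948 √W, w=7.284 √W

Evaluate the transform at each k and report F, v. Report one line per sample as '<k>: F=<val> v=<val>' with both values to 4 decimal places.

0: F=30.7220 v=6.5025
1: F=-27.1135 v=-14.4749

k=0: u−w=41.0540, u+w=9.7320; √(b/2)=0.7483, √(2b)=1.4967; F=0.7483×41.054=30.7220, v=9.7320/1.4967=6.5025
k=1: u−w=-36.2320, u+w=-21.6640; √(b/2)=0.7483, √(2b)=1.4967; F=0.7483×(-36.232)=-27.1135, v=-21.6640/1.4967=-14.4749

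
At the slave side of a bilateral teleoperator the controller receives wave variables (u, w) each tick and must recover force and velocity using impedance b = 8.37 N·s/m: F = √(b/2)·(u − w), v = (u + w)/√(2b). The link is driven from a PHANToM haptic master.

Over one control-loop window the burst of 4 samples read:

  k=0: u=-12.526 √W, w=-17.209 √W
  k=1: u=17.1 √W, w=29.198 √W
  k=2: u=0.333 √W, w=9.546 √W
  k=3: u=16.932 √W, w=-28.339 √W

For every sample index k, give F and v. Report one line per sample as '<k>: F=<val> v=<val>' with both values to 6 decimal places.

0: F=9.580141 v=-7.267587
1: F=-24.749208 v=11.315780
2: F=-18.847285 v=2.414545
3: F=92.612119 v=-2.788006

k=0: u−w=4.683000, u+w=-29.735000; √(b/2)=2.045727, √(2b)=4.091455; F=2.045727×4.683=9.580141, v=-29.735000/4.091455=-7.267587
k=1: u−w=-12.098000, u+w=46.298000; √(b/2)=2.045727, √(2b)=4.091455; F=2.045727×(-12.098)=-24.749208, v=46.298000/4.091455=11.315780
k=2: u−w=-9.213000, u+w=9.879000; √(b/2)=2.045727, √(2b)=4.091455; F=2.045727×(-9.213)=-18.847285, v=9.879000/4.091455=2.414545
k=3: u−w=45.271000, u+w=-11.407000; √(b/2)=2.045727, √(2b)=4.091455; F=2.045727×45.271=92.612119, v=-11.407000/4.091455=-2.788006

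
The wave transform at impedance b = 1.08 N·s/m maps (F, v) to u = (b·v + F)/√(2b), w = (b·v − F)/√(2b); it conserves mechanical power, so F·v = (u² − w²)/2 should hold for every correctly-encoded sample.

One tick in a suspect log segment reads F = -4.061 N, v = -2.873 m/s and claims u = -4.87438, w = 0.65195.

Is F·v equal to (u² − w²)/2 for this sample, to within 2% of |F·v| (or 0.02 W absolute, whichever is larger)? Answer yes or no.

F·v = (-4.061)×(-2.873) = 11.6673 W.
(u² − w²)/2 = (23.7596 − 0.4250)/2 = 11.6673 W.
|Δ| = 0.0000;  2% of max(1, |F·v|) = 0.2333.

yes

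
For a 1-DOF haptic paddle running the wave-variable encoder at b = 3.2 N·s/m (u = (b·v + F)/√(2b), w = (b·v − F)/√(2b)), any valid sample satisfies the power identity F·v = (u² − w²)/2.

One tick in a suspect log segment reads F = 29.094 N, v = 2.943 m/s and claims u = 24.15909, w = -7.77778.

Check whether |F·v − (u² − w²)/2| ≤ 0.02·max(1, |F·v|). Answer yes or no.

no

F·v = 29.094×2.943 = 85.62364 W.
(u² − w²)/2 = (583.66163 − 60.49386)/2 = 261.58388 W.
|Δ| = 175.96024;  2% of max(1, |F·v|) = 1.71247.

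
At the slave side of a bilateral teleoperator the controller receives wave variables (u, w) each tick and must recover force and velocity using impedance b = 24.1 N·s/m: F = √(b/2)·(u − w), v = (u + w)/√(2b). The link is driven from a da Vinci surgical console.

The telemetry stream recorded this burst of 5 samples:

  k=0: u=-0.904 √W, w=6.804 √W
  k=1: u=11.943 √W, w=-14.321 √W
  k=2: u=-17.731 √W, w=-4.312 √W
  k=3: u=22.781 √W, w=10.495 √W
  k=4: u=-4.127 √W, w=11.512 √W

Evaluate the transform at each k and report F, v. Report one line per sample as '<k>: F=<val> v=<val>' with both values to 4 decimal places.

0: F=-26.7569 v=0.8498
1: F=91.1705 v=-0.3425
2: F=-46.5815 v=-3.1750
3: F=42.6485 v=4.7930
4: F=-54.2878 v=1.0637

k=0: u−w=-7.7080, u+w=5.9000; √(b/2)=3.4713, √(2b)=6.9426; F=3.4713×(-7.708)=-26.7569, v=5.9000/6.9426=0.8498
k=1: u−w=26.2640, u+w=-2.3780; √(b/2)=3.4713, √(2b)=6.9426; F=3.4713×26.264=91.1705, v=-2.3780/6.9426=-0.3425
k=2: u−w=-13.4190, u+w=-22.0430; √(b/2)=3.4713, √(2b)=6.9426; F=3.4713×(-13.419)=-46.5815, v=-22.0430/6.9426=-3.1750
k=3: u−w=12.2860, u+w=33.2760; √(b/2)=3.4713, √(2b)=6.9426; F=3.4713×12.286=42.6485, v=33.2760/6.9426=4.7930
k=4: u−w=-15.6390, u+w=7.3850; √(b/2)=3.4713, √(2b)=6.9426; F=3.4713×(-15.639)=-54.2878, v=7.3850/6.9426=1.0637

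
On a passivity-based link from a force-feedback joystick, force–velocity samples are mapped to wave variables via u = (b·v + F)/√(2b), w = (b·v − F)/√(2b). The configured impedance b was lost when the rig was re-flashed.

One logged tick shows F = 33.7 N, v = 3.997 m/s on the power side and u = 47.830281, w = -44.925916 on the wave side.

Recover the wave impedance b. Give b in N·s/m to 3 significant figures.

u + w = 2.904365;  u + w = √(2b)·v, so √(2b) = 2.904365/3.997 = 0.726636.
b = (√(2b))²/2 = 0.528000/2 = 0.264000.
(Check via u − w = 2F/√(2b): u − w = 92.756197, 2F/√(2b) = 92.756179.)

b = 0.264 N·s/m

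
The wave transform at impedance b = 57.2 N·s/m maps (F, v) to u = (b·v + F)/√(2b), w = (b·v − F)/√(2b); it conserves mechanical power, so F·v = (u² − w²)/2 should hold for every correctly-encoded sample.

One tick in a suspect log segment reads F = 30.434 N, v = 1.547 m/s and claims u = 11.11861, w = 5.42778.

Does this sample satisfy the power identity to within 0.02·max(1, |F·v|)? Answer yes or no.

yes

F·v = 30.434×1.547 = 47.08140 W.
(u² − w²)/2 = (123.62349 − 29.46080)/2 = 47.08135 W.
|Δ| = 0.00005;  2% of max(1, |F·v|) = 0.94163.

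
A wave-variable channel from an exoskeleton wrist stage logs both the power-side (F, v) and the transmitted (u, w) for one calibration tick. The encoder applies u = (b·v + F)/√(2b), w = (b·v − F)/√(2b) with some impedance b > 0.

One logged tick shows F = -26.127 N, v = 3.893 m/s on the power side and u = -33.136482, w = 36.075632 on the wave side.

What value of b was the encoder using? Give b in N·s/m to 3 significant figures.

b = 0.285 N·s/m

u + w = 2.939150;  u + w = √(2b)·v, so √(2b) = 2.939150/3.893 = 0.754983.
b = (√(2b))²/2 = 0.570000/2 = 0.285000.
(Check via u − w = 2F/√(2b): u − w = -69.212114, 2F/√(2b) = -69.212127.)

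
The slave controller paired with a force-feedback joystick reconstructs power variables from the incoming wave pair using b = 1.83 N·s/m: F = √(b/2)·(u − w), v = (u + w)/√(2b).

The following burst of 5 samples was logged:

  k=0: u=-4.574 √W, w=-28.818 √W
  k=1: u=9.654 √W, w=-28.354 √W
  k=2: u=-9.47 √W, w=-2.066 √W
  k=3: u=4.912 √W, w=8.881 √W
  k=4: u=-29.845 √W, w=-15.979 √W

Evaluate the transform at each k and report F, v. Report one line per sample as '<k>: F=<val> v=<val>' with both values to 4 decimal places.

k=0: u−w=24.2440, u+w=-33.3920; √(b/2)=0.9566, √(2b)=1.9131; F=0.9566×24.244=23.1908, v=-33.3920/1.9131=-17.4543
k=1: u−w=38.0080, u+w=-18.7000; √(b/2)=0.9566, √(2b)=1.9131; F=0.9566×38.008=36.3568, v=-18.7000/1.9131=-9.7746
k=2: u−w=-7.4040, u+w=-11.5360; √(b/2)=0.9566, √(2b)=1.9131; F=0.9566×(-7.404)=-7.0823, v=-11.5360/1.9131=-6.0300
k=3: u−w=-3.9690, u+w=13.7930; √(b/2)=0.9566, √(2b)=1.9131; F=0.9566×(-3.969)=-3.7966, v=13.7930/1.9131=7.2097
k=4: u−w=-13.8660, u+w=-45.8240; √(b/2)=0.9566, √(2b)=1.9131; F=0.9566×(-13.866)=-13.2636, v=-45.8240/1.9131=-23.9526

0: F=23.1908 v=-17.4543
1: F=36.3568 v=-9.7746
2: F=-7.0823 v=-6.0300
3: F=-3.7966 v=7.2097
4: F=-13.2636 v=-23.9526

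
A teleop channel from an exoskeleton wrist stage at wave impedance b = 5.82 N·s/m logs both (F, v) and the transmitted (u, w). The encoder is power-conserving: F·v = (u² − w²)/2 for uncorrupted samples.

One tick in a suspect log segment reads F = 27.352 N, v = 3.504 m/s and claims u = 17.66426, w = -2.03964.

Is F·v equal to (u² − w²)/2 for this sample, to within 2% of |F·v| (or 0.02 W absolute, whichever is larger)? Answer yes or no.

F·v = 27.352×3.504 = 95.84141 W.
(u² − w²)/2 = (312.02608 − 4.16013)/2 = 153.93298 W.
|Δ| = 58.09157;  2% of max(1, |F·v|) = 1.91683.

no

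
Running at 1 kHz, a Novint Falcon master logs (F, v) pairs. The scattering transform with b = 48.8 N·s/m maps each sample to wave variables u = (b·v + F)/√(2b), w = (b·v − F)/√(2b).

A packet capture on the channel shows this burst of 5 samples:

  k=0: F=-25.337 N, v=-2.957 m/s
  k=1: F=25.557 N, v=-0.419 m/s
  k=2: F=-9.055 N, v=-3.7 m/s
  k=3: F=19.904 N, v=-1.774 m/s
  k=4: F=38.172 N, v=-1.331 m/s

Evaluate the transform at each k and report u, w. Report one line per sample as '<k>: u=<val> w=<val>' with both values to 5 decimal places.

0: u=-17.17117 w=-12.04184
1: u=0.51722 w=-4.65664
2: u=-19.19322 w=-17.36009
3: u=-6.74819 w=-10.77764
4: u=-2.71081 w=-10.43850

k=0: b·v=48.8×(-2.957)=-144.30160; √(2b)=9.87927; u=(-144.30160+(-25.337))/9.87927=-17.17117, w=(-144.30160−(-25.337))/9.87927=-12.04184
k=1: b·v=48.8×(-0.419)=-20.44720; √(2b)=9.87927; u=(-20.44720+25.557)/9.87927=0.51722, w=(-20.44720−25.557)/9.87927=-4.65664
k=2: b·v=48.8×(-3.7)=-180.56000; √(2b)=9.87927; u=(-180.56000+(-9.055))/9.87927=-19.19322, w=(-180.56000−(-9.055))/9.87927=-17.36009
k=3: b·v=48.8×(-1.774)=-86.57120; √(2b)=9.87927; u=(-86.57120+19.904)/9.87927=-6.74819, w=(-86.57120−19.904)/9.87927=-10.77764
k=4: b·v=48.8×(-1.331)=-64.95280; √(2b)=9.87927; u=(-64.95280+38.172)/9.87927=-2.71081, w=(-64.95280−38.172)/9.87927=-10.43850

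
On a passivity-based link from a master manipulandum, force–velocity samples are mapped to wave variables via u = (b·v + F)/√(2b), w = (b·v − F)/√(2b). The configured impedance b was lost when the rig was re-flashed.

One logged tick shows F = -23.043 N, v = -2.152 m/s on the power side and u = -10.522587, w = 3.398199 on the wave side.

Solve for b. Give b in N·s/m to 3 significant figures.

b = 5.48 N·s/m

u + w = -7.124388;  u + w = √(2b)·v, so √(2b) = -7.124388/(-2.152) = 3.310589.
b = (√(2b))²/2 = 10.960001/2 = 5.480000.
(Check via u − w = 2F/√(2b): u − w = -13.920786, 2F/√(2b) = -13.920785.)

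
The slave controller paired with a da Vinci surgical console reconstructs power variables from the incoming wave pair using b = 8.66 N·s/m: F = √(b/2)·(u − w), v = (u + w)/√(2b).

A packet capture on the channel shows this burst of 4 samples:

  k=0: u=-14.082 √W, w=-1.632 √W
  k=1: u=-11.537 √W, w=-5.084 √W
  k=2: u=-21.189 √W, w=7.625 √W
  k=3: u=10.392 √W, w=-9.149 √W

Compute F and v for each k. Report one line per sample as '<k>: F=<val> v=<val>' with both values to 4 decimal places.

0: F=-25.9068 v=-3.7758
1: F=-13.4278 v=-3.9938
2: F=-59.9581 v=-3.2592
3: F=40.6622 v=0.2987

k=0: u−w=-12.4500, u+w=-15.7140; √(b/2)=2.0809, √(2b)=4.1617; F=2.0809×(-12.45)=-25.9068, v=-15.7140/4.1617=-3.7758
k=1: u−w=-6.4530, u+w=-16.6210; √(b/2)=2.0809, √(2b)=4.1617; F=2.0809×(-6.453)=-13.4278, v=-16.6210/4.1617=-3.9938
k=2: u−w=-28.8140, u+w=-13.5640; √(b/2)=2.0809, √(2b)=4.1617; F=2.0809×(-28.814)=-59.9581, v=-13.5640/4.1617=-3.2592
k=3: u−w=19.5410, u+w=1.2430; √(b/2)=2.0809, √(2b)=4.1617; F=2.0809×19.541=40.6622, v=1.2430/4.1617=0.2987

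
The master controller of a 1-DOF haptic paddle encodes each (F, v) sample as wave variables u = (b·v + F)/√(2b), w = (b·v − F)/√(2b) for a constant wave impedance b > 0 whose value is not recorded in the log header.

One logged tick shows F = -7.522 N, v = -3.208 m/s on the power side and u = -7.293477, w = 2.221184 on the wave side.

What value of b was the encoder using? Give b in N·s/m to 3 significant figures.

u + w = -5.072293;  u + w = √(2b)·v, so √(2b) = -5.072293/(-3.208) = 1.581139.
b = (√(2b))²/2 = 2.500000/2 = 1.250000.
(Check via u − w = 2F/√(2b): u − w = -9.514661, 2F/√(2b) = -9.514662.)

b = 1.25 N·s/m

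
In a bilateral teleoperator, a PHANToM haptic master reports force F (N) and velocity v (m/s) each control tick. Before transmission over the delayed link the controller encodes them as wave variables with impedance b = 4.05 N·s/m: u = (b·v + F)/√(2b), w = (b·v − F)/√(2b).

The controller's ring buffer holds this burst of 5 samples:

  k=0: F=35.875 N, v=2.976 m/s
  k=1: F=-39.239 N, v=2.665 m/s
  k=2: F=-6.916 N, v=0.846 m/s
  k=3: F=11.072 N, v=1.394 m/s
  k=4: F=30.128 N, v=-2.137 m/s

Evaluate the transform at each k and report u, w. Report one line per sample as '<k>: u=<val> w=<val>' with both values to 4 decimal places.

k=0: b·v=4.05×2.976=12.0528; √(2b)=2.8460; u=(12.0528+35.875)/2.8460=16.8401, w=(12.0528−35.875)/2.8460=-8.3703
k=1: b·v=4.05×2.665=10.7933; √(2b)=2.8460; u=(10.7933+(-39.239))/2.8460=-9.9948, w=(10.7933−(-39.239))/2.8460=17.5795
k=2: b·v=4.05×0.846=3.4263; √(2b)=2.8460; u=(3.4263+(-6.916))/2.8460=-1.2262, w=(3.4263−(-6.916))/2.8460=3.6339
k=3: b·v=4.05×1.394=5.6457; √(2b)=2.8460; u=(5.6457+11.072)/2.8460=5.8740, w=(5.6457−11.072)/2.8460=-1.9066
k=4: b·v=4.05×(-2.137)=-8.6548; √(2b)=2.8460; u=(-8.6548+30.128)/2.8460=7.5449, w=(-8.6548−30.128)/2.8460=-13.6269

0: u=16.8401 w=-8.3703
1: u=-9.9948 w=17.5795
2: u=-1.2262 w=3.6339
3: u=5.8740 w=-1.9066
4: u=7.5449 w=-13.6269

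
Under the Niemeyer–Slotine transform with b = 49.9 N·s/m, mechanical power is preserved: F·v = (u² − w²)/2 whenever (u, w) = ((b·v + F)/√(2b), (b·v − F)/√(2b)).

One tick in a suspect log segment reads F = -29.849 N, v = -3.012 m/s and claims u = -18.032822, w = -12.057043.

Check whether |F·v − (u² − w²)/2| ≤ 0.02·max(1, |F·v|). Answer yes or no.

F·v = (-29.849)×(-3.012) = 89.905188 W.
(u² − w²)/2 = (325.182669 − 145.372286)/2 = 89.905192 W.
|Δ| = 0.000004;  2% of max(1, |F·v|) = 1.798104.

yes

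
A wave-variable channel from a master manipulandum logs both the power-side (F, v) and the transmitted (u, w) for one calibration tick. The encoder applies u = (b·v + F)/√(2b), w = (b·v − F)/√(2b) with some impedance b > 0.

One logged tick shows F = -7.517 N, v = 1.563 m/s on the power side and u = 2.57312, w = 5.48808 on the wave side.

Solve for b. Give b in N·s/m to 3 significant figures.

b = 13.3 N·s/m

u + w = 8.0612;  u + w = √(2b)·v, so √(2b) = 8.0612/1.563 = 5.1575.
b = (√(2b))²/2 = 26.6000/2 = 13.3000.
(Check via u − w = 2F/√(2b): u − w = -2.9150, 2F/√(2b) = -2.9150.)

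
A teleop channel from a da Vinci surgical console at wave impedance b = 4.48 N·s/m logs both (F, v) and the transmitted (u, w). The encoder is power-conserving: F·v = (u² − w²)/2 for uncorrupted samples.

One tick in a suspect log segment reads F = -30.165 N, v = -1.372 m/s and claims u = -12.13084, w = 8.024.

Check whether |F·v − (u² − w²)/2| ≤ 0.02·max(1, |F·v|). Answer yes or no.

yes

F·v = (-30.165)×(-1.372) = 41.38638 W.
(u² − w²)/2 = (147.15728 − 64.38458)/2 = 41.38635 W.
|Δ| = 0.00003;  2% of max(1, |F·v|) = 0.82773.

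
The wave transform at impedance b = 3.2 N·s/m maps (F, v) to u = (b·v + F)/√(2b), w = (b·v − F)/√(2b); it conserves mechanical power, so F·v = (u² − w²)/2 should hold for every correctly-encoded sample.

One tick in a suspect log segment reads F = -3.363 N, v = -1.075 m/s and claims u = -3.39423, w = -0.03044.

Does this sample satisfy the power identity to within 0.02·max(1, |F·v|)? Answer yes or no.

F·v = (-3.363)×(-1.075) = 3.61522 W.
(u² − w²)/2 = (11.52080 − 0.00093)/2 = 5.75994 W.
|Δ| = 2.14471;  2% of max(1, |F·v|) = 0.07230.

no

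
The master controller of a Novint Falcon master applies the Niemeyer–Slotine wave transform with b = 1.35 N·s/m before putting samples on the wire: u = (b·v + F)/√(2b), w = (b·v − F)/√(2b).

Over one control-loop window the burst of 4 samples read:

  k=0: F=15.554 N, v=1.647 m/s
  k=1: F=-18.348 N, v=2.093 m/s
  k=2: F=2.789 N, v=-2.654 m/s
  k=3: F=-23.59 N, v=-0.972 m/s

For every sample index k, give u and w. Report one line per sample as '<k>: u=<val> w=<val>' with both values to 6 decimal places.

k=0: b·v=1.35×1.647=2.223450; √(2b)=1.643168; u=(2.223450+15.554)/1.643168=10.819012, w=(2.223450−15.554)/1.643168=-8.112714
k=1: b·v=1.35×2.093=2.825550; √(2b)=1.643168; u=(2.825550+(-18.348))/1.643168=-9.446662, w=(2.825550−(-18.348))/1.643168=12.885812
k=2: b·v=1.35×(-2.654)=-3.582900; √(2b)=1.643168; u=(-3.582900+2.789)/1.643168=-0.483152, w=(-3.582900−2.789)/1.643168=-3.877815
k=3: b·v=1.35×(-0.972)=-1.312200; √(2b)=1.643168; u=(-1.312200+(-23.59))/1.643168=-15.154996, w=(-1.312200−(-23.59))/1.643168=13.557837

0: u=10.819012 w=-8.112714
1: u=-9.446662 w=12.885812
2: u=-0.483152 w=-3.877815
3: u=-15.154996 w=13.557837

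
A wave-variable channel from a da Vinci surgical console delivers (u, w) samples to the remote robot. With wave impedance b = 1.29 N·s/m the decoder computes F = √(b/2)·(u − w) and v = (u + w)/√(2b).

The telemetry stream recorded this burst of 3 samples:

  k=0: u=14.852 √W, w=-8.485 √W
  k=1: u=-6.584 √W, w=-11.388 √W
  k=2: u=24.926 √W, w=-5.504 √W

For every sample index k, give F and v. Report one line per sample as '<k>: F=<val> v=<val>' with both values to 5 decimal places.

0: F=18.74239 v=3.96392
1: F=3.85818 v=-11.18888
2: F=24.43891 v=12.09161

k=0: u−w=23.33700, u+w=6.36700; √(b/2)=0.80312, √(2b)=1.60624; F=0.80312×23.337=18.74239, v=6.36700/1.60624=3.96392
k=1: u−w=4.80400, u+w=-17.97200; √(b/2)=0.80312, √(2b)=1.60624; F=0.80312×4.804=3.85818, v=-17.97200/1.60624=-11.18888
k=2: u−w=30.43000, u+w=19.42200; √(b/2)=0.80312, √(2b)=1.60624; F=0.80312×30.43=24.43891, v=19.42200/1.60624=12.09161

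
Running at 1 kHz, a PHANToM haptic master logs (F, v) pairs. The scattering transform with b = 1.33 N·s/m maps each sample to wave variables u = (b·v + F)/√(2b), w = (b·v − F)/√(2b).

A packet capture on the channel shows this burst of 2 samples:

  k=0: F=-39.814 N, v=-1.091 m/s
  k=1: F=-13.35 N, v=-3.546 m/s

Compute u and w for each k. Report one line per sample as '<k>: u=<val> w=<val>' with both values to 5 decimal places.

k=0: b·v=1.33×(-1.091)=-1.45103; √(2b)=1.63095; u=(-1.45103+(-39.814))/1.63095=-25.30121, w=(-1.45103−(-39.814))/1.63095=23.52185
k=1: b·v=1.33×(-3.546)=-4.71618; √(2b)=1.63095; u=(-4.71618+(-13.35))/1.63095=-11.07709, w=(-4.71618−(-13.35))/1.63095=5.29373

0: u=-25.30121 w=23.52185
1: u=-11.07709 w=5.29373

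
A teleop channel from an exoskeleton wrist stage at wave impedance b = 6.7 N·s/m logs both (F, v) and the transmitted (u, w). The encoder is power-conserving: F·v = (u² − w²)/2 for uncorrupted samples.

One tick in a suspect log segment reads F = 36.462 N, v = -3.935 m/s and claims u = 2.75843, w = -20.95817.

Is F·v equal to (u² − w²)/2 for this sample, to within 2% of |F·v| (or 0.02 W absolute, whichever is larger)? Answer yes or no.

F·v = 36.462×(-3.935) = -143.4780 W.
(u² − w²)/2 = (7.6089 − 439.2449)/2 = -215.8180 W.
|Δ| = 72.3400;  2% of max(1, |F·v|) = 2.8696.

no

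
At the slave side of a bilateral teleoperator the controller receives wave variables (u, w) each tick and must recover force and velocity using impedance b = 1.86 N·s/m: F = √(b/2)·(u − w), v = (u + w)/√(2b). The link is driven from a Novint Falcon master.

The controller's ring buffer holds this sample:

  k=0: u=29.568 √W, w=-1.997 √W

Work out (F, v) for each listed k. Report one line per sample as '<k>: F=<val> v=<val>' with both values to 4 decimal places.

0: F=30.4402 v=14.2949

k=0: u−w=31.5650, u+w=27.5710; √(b/2)=0.9644, √(2b)=1.9287; F=0.9644×31.565=30.4402, v=27.5710/1.9287=14.2949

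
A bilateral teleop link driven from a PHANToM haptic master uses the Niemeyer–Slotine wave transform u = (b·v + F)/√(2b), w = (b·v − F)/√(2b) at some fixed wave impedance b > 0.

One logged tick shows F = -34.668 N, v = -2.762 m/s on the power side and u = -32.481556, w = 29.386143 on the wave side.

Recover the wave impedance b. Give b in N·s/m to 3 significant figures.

b = 0.628 N·s/m

u + w = -3.095413;  u + w = √(2b)·v, so √(2b) = -3.095413/(-2.762) = 1.120714.
b = (√(2b))²/2 = 1.256001/2 = 0.628000.
(Check via u − w = 2F/√(2b): u − w = -61.867699, 2F/√(2b) = -61.867684.)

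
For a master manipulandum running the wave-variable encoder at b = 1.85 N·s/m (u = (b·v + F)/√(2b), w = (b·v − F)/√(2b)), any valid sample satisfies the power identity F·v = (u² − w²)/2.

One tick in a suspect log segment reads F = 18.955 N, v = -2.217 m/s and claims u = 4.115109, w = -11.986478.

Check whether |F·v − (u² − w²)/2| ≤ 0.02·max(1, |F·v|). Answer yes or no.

F·v = 18.955×(-2.217) = -42.023235 W.
(u² − w²)/2 = (16.934122 − 143.675655)/2 = -63.370766 W.
|Δ| = 21.347531;  2% of max(1, |F·v|) = 0.840465.

no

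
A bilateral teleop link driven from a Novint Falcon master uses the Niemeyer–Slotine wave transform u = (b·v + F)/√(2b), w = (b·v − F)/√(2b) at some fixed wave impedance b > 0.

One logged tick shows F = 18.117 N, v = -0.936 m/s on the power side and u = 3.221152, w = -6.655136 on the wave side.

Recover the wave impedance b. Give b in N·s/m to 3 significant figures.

b = 6.73 N·s/m

u + w = -3.433984;  u + w = √(2b)·v, so √(2b) = -3.433984/(-0.936) = 3.668786.
b = (√(2b))²/2 = 13.459993/2 = 6.729997.
(Check via u − w = 2F/√(2b): u − w = 9.876288, 2F/√(2b) = 9.876291.)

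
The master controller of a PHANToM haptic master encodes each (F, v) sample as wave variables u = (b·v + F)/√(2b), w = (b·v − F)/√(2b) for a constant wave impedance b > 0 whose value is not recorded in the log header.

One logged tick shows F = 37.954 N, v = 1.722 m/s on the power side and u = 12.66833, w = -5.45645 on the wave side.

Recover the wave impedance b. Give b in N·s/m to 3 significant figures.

b = 8.77 N·s/m

u + w = 7.2119;  u + w = √(2b)·v, so √(2b) = 7.2119/1.722 = 4.1881.
b = (√(2b))²/2 = 17.5400/2 = 8.7700.
(Check via u − w = 2F/√(2b): u − w = 18.1248, 2F/√(2b) = 18.1248.)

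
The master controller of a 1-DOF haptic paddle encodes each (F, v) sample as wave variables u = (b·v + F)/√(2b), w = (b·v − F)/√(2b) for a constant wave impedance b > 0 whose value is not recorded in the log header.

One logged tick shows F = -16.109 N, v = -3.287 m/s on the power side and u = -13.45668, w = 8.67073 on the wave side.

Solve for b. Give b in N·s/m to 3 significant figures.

b = 1.06 N·s/m

u + w = -4.78595;  u + w = √(2b)·v, so √(2b) = -4.78595/(-3.287) = 1.45602.
b = (√(2b))²/2 = 2.12001/2 = 1.06000.
(Check via u − w = 2F/√(2b): u − w = -22.12741, 2F/√(2b) = -22.12739.)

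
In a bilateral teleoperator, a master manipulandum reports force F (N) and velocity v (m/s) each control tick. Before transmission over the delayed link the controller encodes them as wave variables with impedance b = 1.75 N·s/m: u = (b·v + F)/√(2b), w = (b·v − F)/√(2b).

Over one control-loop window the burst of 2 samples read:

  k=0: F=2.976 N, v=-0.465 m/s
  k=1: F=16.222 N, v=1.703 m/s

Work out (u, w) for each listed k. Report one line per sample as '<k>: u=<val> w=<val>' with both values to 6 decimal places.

0: u=1.155771 w=-2.025707
1: u=10.264034 w=-7.078013

k=0: b·v=1.75×(-0.465)=-0.813750; √(2b)=1.870829; u=(-0.813750+2.976)/1.870829=1.155771, w=(-0.813750−2.976)/1.870829=-2.025707
k=1: b·v=1.75×1.703=2.980250; √(2b)=1.870829; u=(2.980250+16.222)/1.870829=10.264034, w=(2.980250−16.222)/1.870829=-7.078013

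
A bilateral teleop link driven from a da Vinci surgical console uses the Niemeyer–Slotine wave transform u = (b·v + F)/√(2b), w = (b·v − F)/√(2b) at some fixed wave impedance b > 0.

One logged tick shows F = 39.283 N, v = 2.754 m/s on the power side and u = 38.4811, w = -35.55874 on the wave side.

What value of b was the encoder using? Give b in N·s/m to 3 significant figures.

b = 0.563 N·s/m

u + w = 2.92236;  u + w = √(2b)·v, so √(2b) = 2.92236/2.754 = 1.06113.
b = (√(2b))²/2 = 1.12600/2 = 0.56300.
(Check via u − w = 2F/√(2b): u − w = 74.03984, 2F/√(2b) = 74.03974.)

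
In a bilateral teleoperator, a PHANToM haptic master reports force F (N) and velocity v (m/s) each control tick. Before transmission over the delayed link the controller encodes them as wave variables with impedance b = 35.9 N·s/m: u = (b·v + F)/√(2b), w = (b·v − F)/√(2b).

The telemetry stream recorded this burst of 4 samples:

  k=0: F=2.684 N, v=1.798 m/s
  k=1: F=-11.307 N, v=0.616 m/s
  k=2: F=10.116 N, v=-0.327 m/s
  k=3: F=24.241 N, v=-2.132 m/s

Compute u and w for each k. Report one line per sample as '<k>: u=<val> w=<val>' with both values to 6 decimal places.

k=0: b·v=35.9×1.798=64.548200; √(2b)=8.473488; u=(64.548200+2.684)/8.473488=7.934418, w=(64.548200−2.684)/8.473488=7.300913
k=1: b·v=35.9×0.616=22.114400; √(2b)=8.473488; u=(22.114400+(-11.307))/8.473488=1.275437, w=(22.114400−(-11.307))/8.473488=3.944232
k=2: b·v=35.9×(-0.327)=-11.739300; √(2b)=8.473488; u=(-11.739300+10.116)/8.473488=-0.191574, w=(-11.739300−10.116)/8.473488=-2.579257
k=3: b·v=35.9×(-2.132)=-76.538800; √(2b)=8.473488; u=(-76.538800+24.241)/8.473488=-6.171933, w=(-76.538800−24.241)/8.473488=-11.893544

0: u=7.934418 w=7.300913
1: u=1.275437 w=3.944232
2: u=-0.191574 w=-2.579257
3: u=-6.171933 w=-11.893544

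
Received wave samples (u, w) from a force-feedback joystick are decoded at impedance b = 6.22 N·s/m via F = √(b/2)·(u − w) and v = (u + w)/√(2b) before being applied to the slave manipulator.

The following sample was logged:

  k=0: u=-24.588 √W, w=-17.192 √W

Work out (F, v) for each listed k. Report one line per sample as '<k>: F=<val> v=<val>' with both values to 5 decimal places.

k=0: u−w=-7.39600, u+w=-41.78000; √(b/2)=1.76352, √(2b)=3.52704; F=1.76352×(-7.396)=-13.04299, v=-41.78000/3.52704=-11.84563

0: F=-13.04299 v=-11.84563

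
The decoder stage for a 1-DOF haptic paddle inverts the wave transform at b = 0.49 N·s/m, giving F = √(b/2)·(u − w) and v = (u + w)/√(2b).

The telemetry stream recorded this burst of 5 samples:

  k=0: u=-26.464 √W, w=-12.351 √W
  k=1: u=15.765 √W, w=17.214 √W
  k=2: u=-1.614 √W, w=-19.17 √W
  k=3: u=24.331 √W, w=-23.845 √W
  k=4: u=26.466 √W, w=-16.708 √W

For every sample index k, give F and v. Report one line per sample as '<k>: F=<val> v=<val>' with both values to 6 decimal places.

k=0: u−w=-14.113000, u+w=-38.815000; √(b/2)=0.494975, √(2b)=0.989949; F=0.494975×(-14.113)=-6.985579, v=-38.815000/0.989949=-39.209071
k=1: u−w=-1.449000, u+w=32.979000; √(b/2)=0.494975, √(2b)=0.989949; F=0.494975×(-1.449)=-0.717218, v=32.979000/0.989949=33.313821
k=2: u−w=17.556000, u+w=-20.784000; √(b/2)=0.494975, √(2b)=0.989949; F=0.494975×17.556=8.689777, v=-20.784000/0.989949=-20.995010
k=3: u−w=48.176000, u+w=0.486000; √(b/2)=0.494975, √(2b)=0.989949; F=0.494975×48.176=23.845903, v=0.486000/0.989949=0.490934
k=4: u−w=43.174000, u+w=9.758000; √(b/2)=0.494975, √(2b)=0.989949; F=0.494975×43.174=21.370040, v=9.758000/0.989949=9.857069

0: F=-6.985579 v=-39.209071
1: F=-0.717218 v=33.313821
2: F=8.689777 v=-20.995010
3: F=23.845903 v=0.490934
4: F=21.370040 v=9.857069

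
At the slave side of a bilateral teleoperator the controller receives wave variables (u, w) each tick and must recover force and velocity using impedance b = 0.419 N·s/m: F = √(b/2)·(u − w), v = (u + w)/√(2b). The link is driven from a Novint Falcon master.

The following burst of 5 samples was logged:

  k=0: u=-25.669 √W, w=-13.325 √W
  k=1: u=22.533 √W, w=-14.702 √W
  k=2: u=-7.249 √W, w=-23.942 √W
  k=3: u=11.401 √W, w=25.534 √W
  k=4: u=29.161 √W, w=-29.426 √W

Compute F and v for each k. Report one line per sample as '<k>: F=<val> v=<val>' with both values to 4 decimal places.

0: F=-5.6500 v=-42.5967
1: F=17.0429 v=8.5545
2: F=7.6406 v=-34.0728
3: F=-6.4688 v=40.3475
4: F=26.8160 v=-0.2895

k=0: u−w=-12.3440, u+w=-38.9940; √(b/2)=0.4577, √(2b)=0.9154; F=0.4577×(-12.344)=-5.6500, v=-38.9940/0.9154=-42.5967
k=1: u−w=37.2350, u+w=7.8310; √(b/2)=0.4577, √(2b)=0.9154; F=0.4577×37.235=17.0429, v=7.8310/0.9154=8.5545
k=2: u−w=16.6930, u+w=-31.1910; √(b/2)=0.4577, √(2b)=0.9154; F=0.4577×16.693=7.6406, v=-31.1910/0.9154=-34.0728
k=3: u−w=-14.1330, u+w=36.9350; √(b/2)=0.4577, √(2b)=0.9154; F=0.4577×(-14.133)=-6.4688, v=36.9350/0.9154=40.3475
k=4: u−w=58.5870, u+w=-0.2650; √(b/2)=0.4577, √(2b)=0.9154; F=0.4577×58.587=26.8160, v=-0.2650/0.9154=-0.2895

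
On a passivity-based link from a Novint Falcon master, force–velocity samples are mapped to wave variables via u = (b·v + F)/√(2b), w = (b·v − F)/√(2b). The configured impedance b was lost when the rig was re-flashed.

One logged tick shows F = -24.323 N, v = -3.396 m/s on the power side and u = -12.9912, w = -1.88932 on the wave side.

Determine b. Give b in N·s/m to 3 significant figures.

u + w = -14.8805;  u + w = √(2b)·v, so √(2b) = -14.8805/(-3.396) = 4.3818.
b = (√(2b))²/2 = 19.2000/2 = 9.6000.
(Check via u − w = 2F/√(2b): u − w = -11.1019, 2F/√(2b) = -11.1019.)

b = 9.6 N·s/m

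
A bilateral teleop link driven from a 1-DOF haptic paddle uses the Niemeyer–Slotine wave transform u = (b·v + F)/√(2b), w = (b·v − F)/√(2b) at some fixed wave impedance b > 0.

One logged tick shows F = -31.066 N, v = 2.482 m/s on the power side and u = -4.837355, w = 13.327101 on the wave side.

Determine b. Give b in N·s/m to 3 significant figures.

b = 5.85 N·s/m

u + w = 8.489746;  u + w = √(2b)·v, so √(2b) = 8.489746/2.482 = 3.420526.
b = (√(2b))²/2 = 11.699999/2 = 5.850000.
(Check via u − w = 2F/√(2b): u − w = -18.164456, 2F/√(2b) = -18.164457.)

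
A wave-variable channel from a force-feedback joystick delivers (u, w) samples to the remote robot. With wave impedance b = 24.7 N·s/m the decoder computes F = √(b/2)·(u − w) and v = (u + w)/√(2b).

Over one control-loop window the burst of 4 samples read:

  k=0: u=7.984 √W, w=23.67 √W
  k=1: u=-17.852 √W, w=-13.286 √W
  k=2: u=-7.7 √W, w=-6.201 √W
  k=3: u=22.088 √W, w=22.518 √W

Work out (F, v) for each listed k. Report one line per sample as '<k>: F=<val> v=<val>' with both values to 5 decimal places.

k=0: u−w=-15.68600, u+w=31.65400; √(b/2)=3.51426, √(2b)=7.02851; F=3.51426×(-15.686)=-55.12463, v=31.65400/7.02851=4.50366
k=1: u−w=-4.56600, u+w=-31.13800; √(b/2)=3.51426, √(2b)=7.02851; F=3.51426×(-4.566)=-16.04610, v=-31.13800/7.02851=-4.43024
k=2: u−w=-1.49900, u+w=-13.90100; √(b/2)=3.51426, √(2b)=7.02851; F=3.51426×(-1.499)=-5.26787, v=-13.90100/7.02851=-1.97780
k=3: u−w=-0.43000, u+w=44.60600; √(b/2)=3.51426, √(2b)=7.02851; F=3.51426×(-0.43)=-1.51113, v=44.60600/7.02851=6.34643

0: F=-55.12463 v=4.50366
1: F=-16.04610 v=-4.43024
2: F=-5.26787 v=-1.97780
3: F=-1.51113 v=6.34643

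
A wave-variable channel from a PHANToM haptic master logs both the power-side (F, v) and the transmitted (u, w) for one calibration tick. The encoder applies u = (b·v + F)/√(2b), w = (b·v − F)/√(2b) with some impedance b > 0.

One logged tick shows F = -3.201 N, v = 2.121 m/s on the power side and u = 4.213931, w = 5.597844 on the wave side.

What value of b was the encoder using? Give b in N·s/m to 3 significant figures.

u + w = 9.811775;  u + w = √(2b)·v, so √(2b) = 9.811775/2.121 = 4.626014.
b = (√(2b))²/2 = 21.400003/2 = 10.700001.
(Check via u − w = 2F/√(2b): u − w = -1.383913, 2F/√(2b) = -1.383913.)

b = 10.7 N·s/m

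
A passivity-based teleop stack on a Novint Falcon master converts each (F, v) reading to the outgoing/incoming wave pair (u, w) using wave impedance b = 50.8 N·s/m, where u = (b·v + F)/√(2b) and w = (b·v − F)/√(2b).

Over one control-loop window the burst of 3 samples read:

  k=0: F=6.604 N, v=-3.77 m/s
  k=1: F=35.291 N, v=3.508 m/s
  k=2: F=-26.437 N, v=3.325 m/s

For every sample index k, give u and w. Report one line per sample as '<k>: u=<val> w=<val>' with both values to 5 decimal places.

k=0: b·v=50.8×(-3.77)=-191.51600; √(2b)=10.07968; u=(-191.51600+6.604)/10.07968=-18.34502, w=(-191.51600−6.604)/10.07968=-19.65538
k=1: b·v=50.8×3.508=178.20640; √(2b)=10.07968; u=(178.20640+35.291)/10.07968=21.18096, w=(178.20640−35.291)/10.07968=14.17856
k=2: b·v=50.8×3.325=168.91000; √(2b)=10.07968; u=(168.91000+(-26.437))/10.07968=14.13467, w=(168.91000−(-26.437))/10.07968=19.38027

0: u=-18.34502 w=-19.65538
1: u=21.18096 w=14.17856
2: u=14.13467 w=19.38027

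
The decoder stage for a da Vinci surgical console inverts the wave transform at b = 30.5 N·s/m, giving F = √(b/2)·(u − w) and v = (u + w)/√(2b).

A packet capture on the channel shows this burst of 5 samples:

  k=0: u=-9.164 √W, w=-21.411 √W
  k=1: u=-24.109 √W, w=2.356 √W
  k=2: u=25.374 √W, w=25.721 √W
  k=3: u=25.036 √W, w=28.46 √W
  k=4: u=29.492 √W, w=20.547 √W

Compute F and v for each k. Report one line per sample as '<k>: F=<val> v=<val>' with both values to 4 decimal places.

k=0: u−w=12.2470, u+w=-30.5750; √(b/2)=3.9051, √(2b)=7.8102; F=3.9051×12.247=47.8261, v=-30.5750/7.8102=-3.9147
k=1: u−w=-26.4650, u+w=-21.7530; √(b/2)=3.9051, √(2b)=7.8102; F=3.9051×(-26.465)=-103.3491, v=-21.7530/7.8102=-2.7852
k=2: u−w=-0.3470, u+w=51.0950; √(b/2)=3.9051, √(2b)=7.8102; F=3.9051×(-0.347)=-1.3551, v=51.0950/7.8102=6.5420
k=3: u−w=-3.4240, u+w=53.4960; √(b/2)=3.9051, √(2b)=7.8102; F=3.9051×(-3.424)=-13.3711, v=53.4960/7.8102=6.8495
k=4: u−w=8.9450, u+w=50.0390; √(b/2)=3.9051, √(2b)=7.8102; F=3.9051×8.945=34.9313, v=50.0390/7.8102=6.4068

0: F=47.8261 v=-3.9147
1: F=-103.3491 v=-2.7852
2: F=-1.3551 v=6.5420
3: F=-13.3711 v=6.8495
4: F=34.9313 v=6.4068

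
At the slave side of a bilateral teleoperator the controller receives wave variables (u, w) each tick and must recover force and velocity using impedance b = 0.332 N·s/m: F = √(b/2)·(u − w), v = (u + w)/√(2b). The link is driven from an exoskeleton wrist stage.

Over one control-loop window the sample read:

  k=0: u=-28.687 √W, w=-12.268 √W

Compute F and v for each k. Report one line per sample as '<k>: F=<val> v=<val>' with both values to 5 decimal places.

0: F=-6.68961 v=-50.26005

k=0: u−w=-16.41900, u+w=-40.95500; √(b/2)=0.40743, √(2b)=0.81486; F=0.40743×(-16.419)=-6.68961, v=-40.95500/0.81486=-50.26005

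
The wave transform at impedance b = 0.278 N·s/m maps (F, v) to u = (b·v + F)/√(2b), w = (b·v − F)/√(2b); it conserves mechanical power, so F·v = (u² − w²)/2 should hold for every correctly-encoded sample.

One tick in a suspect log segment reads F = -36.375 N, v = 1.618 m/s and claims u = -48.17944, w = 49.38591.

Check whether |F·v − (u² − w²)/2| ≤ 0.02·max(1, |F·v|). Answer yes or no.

F·v = (-36.375)×1.618 = -58.85475 W.
(u² − w²)/2 = (2321.25844 − 2438.96811)/2 = -58.85483 W.
|Δ| = 0.00008;  2% of max(1, |F·v|) = 1.17710.

yes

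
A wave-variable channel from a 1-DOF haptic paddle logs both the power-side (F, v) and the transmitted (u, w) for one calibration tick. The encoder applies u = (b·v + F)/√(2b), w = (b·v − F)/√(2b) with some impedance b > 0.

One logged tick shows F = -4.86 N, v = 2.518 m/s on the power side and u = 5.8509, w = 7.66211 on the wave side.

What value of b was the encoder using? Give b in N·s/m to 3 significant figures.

b = 14.4 N·s/m

u + w = 13.5130;  u + w = √(2b)·v, so √(2b) = 13.5130/2.518 = 5.3666.
b = (√(2b))²/2 = 28.8000/2 = 14.4000.
(Check via u − w = 2F/√(2b): u − w = -1.8112, 2F/√(2b) = -1.8112.)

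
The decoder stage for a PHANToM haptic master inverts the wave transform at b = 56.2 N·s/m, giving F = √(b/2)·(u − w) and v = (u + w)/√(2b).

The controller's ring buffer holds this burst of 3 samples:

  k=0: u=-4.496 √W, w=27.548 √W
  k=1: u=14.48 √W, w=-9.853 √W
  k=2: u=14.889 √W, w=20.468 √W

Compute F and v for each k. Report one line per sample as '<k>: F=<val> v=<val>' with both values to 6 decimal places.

k=0: u−w=-32.044000, u+w=23.052000; √(b/2)=5.300943, √(2b)=10.601887; F=5.300943×(-32.044)=-169.863427, v=23.052000/10.601887=2.174330
k=1: u−w=24.333000, u+w=4.627000; √(b/2)=5.300943, √(2b)=10.601887; F=5.300943×24.333=128.987854, v=4.627000/10.601887=0.436432
k=2: u−w=-5.579000, u+w=35.357000; √(b/2)=5.300943, √(2b)=10.601887; F=5.300943×(-5.579)=-29.573963, v=35.357000/10.601887=3.334972

0: F=-169.863427 v=2.174330
1: F=128.987854 v=0.436432
2: F=-29.573963 v=3.334972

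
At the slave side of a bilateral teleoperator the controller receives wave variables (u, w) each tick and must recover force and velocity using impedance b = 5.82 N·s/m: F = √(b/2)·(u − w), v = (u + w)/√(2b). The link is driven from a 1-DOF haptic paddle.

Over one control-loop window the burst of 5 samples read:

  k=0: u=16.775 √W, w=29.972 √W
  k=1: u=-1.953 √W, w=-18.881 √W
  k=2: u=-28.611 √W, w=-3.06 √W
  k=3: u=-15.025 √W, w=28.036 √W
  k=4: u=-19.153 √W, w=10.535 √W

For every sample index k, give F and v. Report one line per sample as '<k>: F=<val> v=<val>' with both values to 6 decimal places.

k=0: u−w=-13.197000, u+w=46.747000; √(b/2)=1.705872, √(2b)=3.411744; F=1.705872×(-13.197)=-22.512396, v=46.747000/3.411744=13.701788
k=1: u−w=16.928000, u+w=-20.834000; √(b/2)=1.705872, √(2b)=3.411744; F=1.705872×16.928=28.877005, v=-20.834000/3.411744=-6.106554
k=2: u−w=-25.551000, u+w=-31.671000; √(b/2)=1.705872, √(2b)=3.411744; F=1.705872×(-25.551)=-43.586741, v=-31.671000/3.411744=-9.282935
k=3: u−w=-43.061000, u+w=13.011000; √(b/2)=1.705872, √(2b)=3.411744; F=1.705872×(-43.061)=-73.456563, v=13.011000/3.411744=3.813592
k=4: u−w=-29.688000, u+w=-8.618000; √(b/2)=1.705872, √(2b)=3.411744; F=1.705872×(-29.688)=-50.643934, v=-8.618000/3.411744=-2.525981

0: F=-22.512396 v=13.701788
1: F=28.877005 v=-6.106554
2: F=-43.586741 v=-9.282935
3: F=-73.456563 v=3.813592
4: F=-50.643934 v=-2.525981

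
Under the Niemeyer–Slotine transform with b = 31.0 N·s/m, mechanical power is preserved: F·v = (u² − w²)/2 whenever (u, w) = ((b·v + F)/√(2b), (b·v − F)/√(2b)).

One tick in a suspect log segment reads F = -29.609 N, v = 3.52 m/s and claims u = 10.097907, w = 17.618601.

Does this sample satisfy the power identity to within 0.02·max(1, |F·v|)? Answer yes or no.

F·v = (-29.609)×3.52 = -104.223680 W.
(u² − w²)/2 = (101.967726 − 310.415101)/2 = -104.223688 W.
|Δ| = 0.000008;  2% of max(1, |F·v|) = 2.084474.

yes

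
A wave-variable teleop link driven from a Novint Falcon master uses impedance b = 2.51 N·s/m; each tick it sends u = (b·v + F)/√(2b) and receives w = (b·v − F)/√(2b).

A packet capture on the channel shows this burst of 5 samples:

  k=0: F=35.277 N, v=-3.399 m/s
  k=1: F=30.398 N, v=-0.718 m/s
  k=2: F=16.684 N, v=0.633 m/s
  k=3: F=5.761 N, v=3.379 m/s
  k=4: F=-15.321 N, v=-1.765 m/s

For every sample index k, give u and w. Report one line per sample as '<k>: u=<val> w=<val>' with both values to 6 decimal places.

k=0: b·v=2.51×(-3.399)=-8.531490; √(2b)=2.240536; u=(-8.531490+35.277)/2.240536=11.937105, w=(-8.531490−35.277)/2.240536=-19.552686
k=1: b·v=2.51×(-0.718)=-1.802180; √(2b)=2.240536; u=(-1.802180+30.398)/2.240536=12.762939, w=(-1.802180−30.398)/2.240536=-14.371644
k=2: b·v=2.51×0.633=1.588830; √(2b)=2.240536; u=(1.588830+16.684)/2.240536=8.155563, w=(1.588830−16.684)/2.240536=-6.737304
k=3: b·v=2.51×3.379=8.481290; √(2b)=2.240536; u=(8.481290+5.761)/2.240536=6.356645, w=(8.481290−5.761)/2.240536=1.214125
k=4: b·v=2.51×(-1.765)=-4.430150; √(2b)=2.240536; u=(-4.430150+(-15.321))/2.240536=-8.815370, w=(-4.430150−(-15.321))/2.240536=4.860824

0: u=11.937105 w=-19.552686
1: u=12.762939 w=-14.371644
2: u=8.155563 w=-6.737304
3: u=6.356645 w=1.214125
4: u=-8.815370 w=4.860824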